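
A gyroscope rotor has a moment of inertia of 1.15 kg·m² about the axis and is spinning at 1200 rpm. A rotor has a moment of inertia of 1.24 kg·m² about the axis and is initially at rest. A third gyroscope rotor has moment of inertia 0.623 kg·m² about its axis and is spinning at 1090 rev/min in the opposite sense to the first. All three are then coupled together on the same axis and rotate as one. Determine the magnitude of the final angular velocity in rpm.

The coupling torques are internal; angular momentum about the shared axis is conserved.
Taking A's sense as positive: L = (1.150)(1200) − (0.6230)(1090) = 700.9 kg·m²·rpm.
Combined I = 1.150 + 1.240 + 0.6230 = 3.013 kg·m².
ω_f = L / I = 700.9 / 3.013 = 232.6 rpm.

|ω_f| ≈ 233 rpm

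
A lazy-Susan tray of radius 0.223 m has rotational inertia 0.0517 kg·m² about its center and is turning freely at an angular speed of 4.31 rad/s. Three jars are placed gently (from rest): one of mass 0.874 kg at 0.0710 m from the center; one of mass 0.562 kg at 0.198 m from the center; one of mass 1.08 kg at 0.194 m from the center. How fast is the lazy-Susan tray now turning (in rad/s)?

No external torque acts about the center; L_before = L_after.
Added inertia Σmr² = (0.874)(0.0710)² + (0.562)(0.198)² + (1.08)(0.194)² = 0.06709 kg·m²; I_f = 0.05170 + 0.06709 = 0.1188 kg·m².
ω_f = I_p ω_i / I_f = (0.05170)(4.31) / 0.1188 = 1.876 rad/s.

ω_f ≈ 1.88 rad/s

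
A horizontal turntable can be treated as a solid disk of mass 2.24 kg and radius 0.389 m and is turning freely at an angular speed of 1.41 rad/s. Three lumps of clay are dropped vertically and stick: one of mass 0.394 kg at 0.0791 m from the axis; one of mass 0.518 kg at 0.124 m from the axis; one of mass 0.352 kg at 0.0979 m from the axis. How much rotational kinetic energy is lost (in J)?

No external torque acts about the axis; L_before = L_after.
I_p = ½(2.24)(0.389)² = 0.1695 kg·m².
Added inertia Σmr² = (0.394)(0.0791)² + (0.518)(0.124)² + (0.352)(0.0979)² = 0.01380 kg·m²; I_f = 0.1695 + 0.01380 = 0.1833 kg·m².
ω_f = I_p ω_i / I_f = (0.1695)(1.41) / 0.1833 = 1.304 rad/s.
KE_i = ½(0.1695)(1.410 rad/s)² = 0.1685 J; KE_f = ½(0.1833)(1.304)² = 0.1558 J.

energy lost ≈ 0.0127 J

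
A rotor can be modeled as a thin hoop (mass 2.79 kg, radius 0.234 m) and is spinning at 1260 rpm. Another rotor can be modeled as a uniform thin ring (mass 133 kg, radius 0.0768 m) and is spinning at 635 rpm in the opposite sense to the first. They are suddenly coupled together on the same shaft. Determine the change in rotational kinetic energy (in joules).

No external torque acts about the common axis, so total angular momentum is conserved.
Moments of inertia: I_A = (2.79)(0.234)² = 0.1528 kg·m²; I_B = (133)(0.0768)² = 0.7845 kg·m².
Taking A's sense as positive: L = (0.1528)(1260) − (0.7845)(635) = -305.6 kg·m²·rpm.
Combined I = 0.1528 + 0.7845 = 0.9372 kg·m².
ω_f = L / I = -305.6 / 0.9372 = -326.1 rpm.
KE_i = ½ΣIω² = 3064 J; KE_f = ½(0.9372)(34.15)² = 546.5 J.

ΔKE ≈ -2520 J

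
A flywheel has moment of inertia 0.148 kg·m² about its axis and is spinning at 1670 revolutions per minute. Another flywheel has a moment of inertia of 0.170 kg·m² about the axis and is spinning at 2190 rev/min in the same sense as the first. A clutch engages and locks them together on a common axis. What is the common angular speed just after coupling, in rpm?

The coupling torques are internal; angular momentum about the shared axis is conserved.
Taking A's sense as positive: L = (0.1480)(1670) + (0.1700)(2190) = 619.5 kg·m²·rpm.
Combined I = 0.1480 + 0.1700 = 0.3180 kg·m².
ω_f = L / I = 619.5 / 0.3180 = 1948 rpm.

|ω_f| ≈ 1950 rpm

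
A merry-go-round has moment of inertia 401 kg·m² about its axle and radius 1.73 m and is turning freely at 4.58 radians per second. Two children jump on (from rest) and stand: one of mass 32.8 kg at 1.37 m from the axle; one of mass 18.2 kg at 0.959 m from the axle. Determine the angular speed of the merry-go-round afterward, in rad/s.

No external torque acts about the axle; L_before = L_after.
Added inertia Σmr² = (32.8)(1.37)² + (18.2)(0.959)² = 78.30 kg·m²; I_f = 401.0 + 78.30 = 479.3 kg·m².
ω_f = I_p ω_i / I_f = (401.0)(4.58) / 479.3 = 3.832 rad/s.

ω_f ≈ 3.83 rad/s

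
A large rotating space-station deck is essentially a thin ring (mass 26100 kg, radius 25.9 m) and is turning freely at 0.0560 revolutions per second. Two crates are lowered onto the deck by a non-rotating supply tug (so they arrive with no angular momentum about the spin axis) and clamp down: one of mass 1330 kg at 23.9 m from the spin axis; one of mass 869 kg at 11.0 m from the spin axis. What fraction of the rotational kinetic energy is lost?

No external torque acts about the spin axis; L_before = L_after.
I_p = (26100)(25.9)² = 1.751e+07 kg·m².
Added inertia Σmr² = (1330)(23.9)² + (869)(11.0)² = 8.649e+05 kg·m²; I_f = 1.751e+07 + 8.649e+05 = 1.837e+07 kg·m².
ω_f = I_p ω_i / I_f = (1.751e+07)(0.0560) / 1.837e+07 = 0.05336 rev/s.
KE_i = ½(1.751e+07)(0.3519 rad/s)² = 1.084e+06 J; KE_f = ½(1.837e+07)(0.3353)² = 1.033e+06 J.
Fraction lost = 0.04707.

fraction ≈ 0.0471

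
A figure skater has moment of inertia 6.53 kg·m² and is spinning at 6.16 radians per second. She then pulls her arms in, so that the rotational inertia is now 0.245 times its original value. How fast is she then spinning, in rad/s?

With no external torque about the axis, L is conserved: I₁ω₁ = I₂ω₂.
I₂ = 0.245 × 6.53 = 1.600 kg·m².
ω₂ = I₁ω₁ / I₂ = (6.530)(6.16 rad/s) / (1.600) = 25.14 rad/s.

ω₂ ≈ 25.1 rad/s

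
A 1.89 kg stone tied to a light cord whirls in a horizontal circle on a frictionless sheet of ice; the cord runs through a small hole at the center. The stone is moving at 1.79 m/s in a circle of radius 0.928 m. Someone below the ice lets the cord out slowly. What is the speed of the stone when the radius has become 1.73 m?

Central (radial) force ⇒ zero torque about the center ⇒ m v r is constant.
v₂ = v₁ r₁ / r₂ = (1.79)(0.928) / (1.73) = 0.9602 m/s.

v₂ ≈ 0.960 m/s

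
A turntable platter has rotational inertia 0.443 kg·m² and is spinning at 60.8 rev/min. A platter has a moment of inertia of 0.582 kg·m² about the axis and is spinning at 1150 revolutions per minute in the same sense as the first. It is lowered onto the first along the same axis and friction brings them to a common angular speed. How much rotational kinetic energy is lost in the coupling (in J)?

ΔKE lost ≈ 1640 J

The coupling torques are internal; angular momentum about the shared axis is conserved.
Taking A's sense as positive: L = (0.4430)(60.8) + (0.5820)(1150) = 696.2 kg·m²·rpm.
Combined I = 0.4430 + 0.5820 = 1.025 kg·m².
ω_f = L / I = 696.2 / 1.025 = 679.3 rpm.
KE_i = ½ΣIω² = 4229 J; KE_f = ½(1.025)(71.13)² = 2593 J.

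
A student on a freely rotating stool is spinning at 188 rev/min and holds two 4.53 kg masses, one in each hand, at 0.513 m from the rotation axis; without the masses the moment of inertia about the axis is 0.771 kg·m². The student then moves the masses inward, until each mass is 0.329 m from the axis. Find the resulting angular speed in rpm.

ω₂ ≈ 339 rpm

No external torque acts about the spin axis, so angular momentum is conserved.
I₁ = 0.771 + 2(4.53)(0.513)² = 3.155 kg·m²; I₂ = 0.771 + 2(4.53)(0.329)² = 1.752 kg·m².
ω₂ = I₁ω₁ / I₂ = (3.155)(188 rpm) / (1.752) = 338.6 rpm.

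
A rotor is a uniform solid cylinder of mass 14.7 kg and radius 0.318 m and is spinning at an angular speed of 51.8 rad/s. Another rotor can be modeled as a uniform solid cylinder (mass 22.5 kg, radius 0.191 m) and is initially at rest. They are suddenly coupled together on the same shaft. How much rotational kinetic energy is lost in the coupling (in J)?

No external torque acts about the common axis, so total angular momentum is conserved.
Moments of inertia: I_A = ½(14.7)(0.318)² = 0.7433 kg·m²; I_B = ½(22.5)(0.191)² = 0.4104 kg·m².
Taking A's sense as positive: L = (0.7433)(51.8) = 38.50 kg·m²·rad/s.
Combined I = 0.7433 + 0.4104 = 1.154 kg·m².
ω_f = L / I = 38.50 / 1.154 = 33.37 rad/s.
KE_i = ½ΣIω² = 997.2 J; KE_f = ½(1.154)(33.37)² = 642.4 J.

ΔKE lost ≈ 355 J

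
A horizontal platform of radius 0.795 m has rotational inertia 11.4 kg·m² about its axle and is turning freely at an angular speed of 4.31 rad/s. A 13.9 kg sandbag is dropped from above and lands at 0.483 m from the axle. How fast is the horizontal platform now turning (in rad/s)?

ω_f ≈ 3.36 rad/s

The added mass arrives with no angular momentum about the axle, and any external torque about the axle is negligible, so the system's angular momentum is conserved.
Added inertia Σmr² = (13.9)(0.483)² = 3.243 kg·m²; I_f = 11.40 + 3.243 = 14.64 kg·m².
ω_f = I_p ω_i / I_f = (11.40)(4.31) / 14.64 = 3.356 rad/s.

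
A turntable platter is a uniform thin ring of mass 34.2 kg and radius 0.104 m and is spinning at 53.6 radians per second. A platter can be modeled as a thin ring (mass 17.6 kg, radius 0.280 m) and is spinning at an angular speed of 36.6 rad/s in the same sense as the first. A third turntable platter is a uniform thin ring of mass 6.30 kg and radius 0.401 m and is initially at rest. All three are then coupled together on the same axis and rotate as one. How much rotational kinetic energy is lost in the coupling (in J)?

No external torque acts about the common axis, so total angular momentum is conserved.
Moments of inertia: I_A = (34.2)(0.104)² = 0.3699 kg·m²; I_B = (17.6)(0.280)² = 1.380 kg·m²; I_C = (6.30)(0.401)² = 1.013 kg·m².
Taking A's sense as positive: L = (0.3699)(53.6) + (1.380)(36.6) = 70.33 kg·m²·rad/s.
Combined I = 0.3699 + 1.380 + 1.013 = 2.763 kg·m².
ω_f = L / I = 70.33 / 2.763 = 25.46 rad/s.
KE_i = ½ΣIω² = 1456 J; KE_f = ½(2.763)(25.46)² = 895.1 J.

ΔKE lost ≈ 560 J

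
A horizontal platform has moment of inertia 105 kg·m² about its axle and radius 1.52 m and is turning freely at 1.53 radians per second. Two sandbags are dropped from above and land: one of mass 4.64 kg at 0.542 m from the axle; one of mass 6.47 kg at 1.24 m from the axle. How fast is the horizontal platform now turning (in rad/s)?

ω_f ≈ 1.38 rad/s

The added mass arrives with no angular momentum about the axle, and any external torque about the axle is negligible, so the system's angular momentum is conserved.
Added inertia Σmr² = (4.64)(0.542)² + (6.47)(1.24)² = 11.31 kg·m²; I_f = 105.0 + 11.31 = 116.3 kg·m².
ω_f = I_p ω_i / I_f = (105.0)(1.53) / 116.3 = 1.381 rad/s.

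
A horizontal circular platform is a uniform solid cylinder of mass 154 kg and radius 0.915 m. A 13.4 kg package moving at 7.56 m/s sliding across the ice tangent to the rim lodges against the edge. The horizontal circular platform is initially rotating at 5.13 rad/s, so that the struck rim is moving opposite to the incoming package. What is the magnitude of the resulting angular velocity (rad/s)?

About the central axle the impulsive forces during the collision are internal, so angular momentum about that axis is conserved.
I_p = ½(154)(0.915)² = 64.47 kg·m². Taking the sense of the package's angular momentum as positive, L_{package} = m v R = (13.4)(7.56)(0.915) = 92.69 kg·m²/s.
L_i = −I_p ω_p + m v R = −(64.47)(5.13) + 92.69 = -238.0 kg·m²/s.
After sticking, I_f = I_p + m R² = 64.47 + (13.4)(0.915)² = 75.69 kg·m².
ω_f = L_i / I_f = -238.0 / 75.69 = -3.145 rad/s.

|ω_f| ≈ 3.14 rad/s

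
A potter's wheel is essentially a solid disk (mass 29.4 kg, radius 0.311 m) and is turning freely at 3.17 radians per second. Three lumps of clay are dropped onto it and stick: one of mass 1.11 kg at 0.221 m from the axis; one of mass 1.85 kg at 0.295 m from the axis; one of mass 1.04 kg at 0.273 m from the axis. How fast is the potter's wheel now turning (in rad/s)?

The added mass arrives with no angular momentum about the axis, and any external torque about the axis is negligible, so the system's angular momentum is conserved.
I_p = ½(29.4)(0.311)² = 1.422 kg·m².
Added inertia Σmr² = (1.11)(0.221)² + (1.85)(0.295)² + (1.04)(0.273)² = 0.2927 kg·m²; I_f = 1.422 + 0.2927 = 1.715 kg·m².
ω_f = I_p ω_i / I_f = (1.422)(3.17) / 1.715 = 2.629 rad/s.

ω_f ≈ 2.63 rad/s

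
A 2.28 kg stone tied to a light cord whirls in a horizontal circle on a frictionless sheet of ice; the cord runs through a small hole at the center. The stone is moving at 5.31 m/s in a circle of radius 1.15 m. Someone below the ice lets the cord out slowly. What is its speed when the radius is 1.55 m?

v₂ ≈ 3.94 m/s

Central (radial) force ⇒ zero torque about the center ⇒ m v r is constant.
v₂ = v₁ r₁ / r₂ = (5.31)(1.15) / (1.55) = 3.940 m/s.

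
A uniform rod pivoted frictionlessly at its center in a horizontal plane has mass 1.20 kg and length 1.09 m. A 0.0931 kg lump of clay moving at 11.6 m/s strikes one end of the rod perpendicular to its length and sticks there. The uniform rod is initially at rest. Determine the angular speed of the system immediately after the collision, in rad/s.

|ω_f| ≈ 4.02 rad/s

About the pivot the impulsive forces during the collision are internal, so angular momentum about that axis is conserved.
I_p = (1/12)(1.20)(1.09)² = 0.1188 kg·m². Taking the sense of the lump of clay's angular momentum as positive, L_{lump} = m v R = (0.0931)(11.6)(1.09/2) = 0.5886 kg·m²/s.
L_i = 0 + 0.5886 = 0.5886 kg·m²/s.
After sticking, I_f = I_p + m R² = 0.1188 + (0.0931)(1.09/2)² = 0.1465 kg·m².
ω_f = L_i / I_f = 0.5886 / 0.1465 = 4.019 rad/s.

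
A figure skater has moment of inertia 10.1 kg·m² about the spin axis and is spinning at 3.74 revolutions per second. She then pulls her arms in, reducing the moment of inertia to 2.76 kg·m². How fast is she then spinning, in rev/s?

No external torque acts about the spin axis, so angular momentum is conserved.
ω₂ = I₁ω₁ / I₂ = (10.10)(3.74 rev/s) / (2.760) = 13.69 rev/s.

ω₂ ≈ 13.7 rev/s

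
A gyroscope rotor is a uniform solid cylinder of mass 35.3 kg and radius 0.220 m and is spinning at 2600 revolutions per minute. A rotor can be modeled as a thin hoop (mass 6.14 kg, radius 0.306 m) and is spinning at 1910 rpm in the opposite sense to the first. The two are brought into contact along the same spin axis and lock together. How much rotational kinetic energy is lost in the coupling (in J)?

The coupling torques are internal; angular momentum about the shared axis is conserved.
Moments of inertia: I_A = ½(35.3)(0.220)² = 0.8543 kg·m²; I_B = (6.14)(0.306)² = 0.5749 kg·m².
Taking A's sense as positive: L = (0.8543)(2600) − (0.5749)(1910) = 1123 kg·m²·rpm.
Combined I = 0.8543 + 0.5749 = 1.429 kg·m².
ω_f = L / I = 1123 / 1.429 = 785.7 rpm.
KE_i = ½ΣIω² = 43160 J; KE_f = ½(1.429)(82.28)² = 4838 J.

ΔKE lost ≈ 38300 J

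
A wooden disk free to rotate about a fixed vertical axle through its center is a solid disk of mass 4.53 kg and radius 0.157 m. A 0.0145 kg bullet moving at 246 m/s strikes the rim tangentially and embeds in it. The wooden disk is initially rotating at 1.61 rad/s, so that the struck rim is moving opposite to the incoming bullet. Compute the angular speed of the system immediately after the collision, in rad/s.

The axle reaction passes through the axle and exerts no torque about it; angular momentum about the axle is conserved through the impact.
I_p = ½(4.53)(0.157)² = 0.05583 kg·m². Taking the sense of the bullet's angular momentum as positive, L_{bullet} = m v R = (0.0145)(246)(0.157) = 0.5600 kg·m²/s.
L_i = −I_p ω_p + m v R = −(0.05583)(1.61) + 0.5600 = 0.4701 kg·m²/s.
After sticking, I_f = I_p + m R² = 0.05583 + (0.0145)(0.157)² = 0.05619 kg·m².
ω_f = L_i / I_f = 0.4701 / 0.05619 = 8.367 rad/s.

|ω_f| ≈ 8.37 rad/s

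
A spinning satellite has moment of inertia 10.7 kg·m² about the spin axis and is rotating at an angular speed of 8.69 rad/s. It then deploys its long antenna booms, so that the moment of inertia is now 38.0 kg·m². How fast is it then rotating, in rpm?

ω₂ ≈ 23.4 rpm

No external torque acts about the spin axis, so angular momentum is conserved.
ω₂ = I₁ω₁ / I₂ = (10.70)(8.69 rad/s) / (38.00) = 2.447 rad/s = 23.37 rpm.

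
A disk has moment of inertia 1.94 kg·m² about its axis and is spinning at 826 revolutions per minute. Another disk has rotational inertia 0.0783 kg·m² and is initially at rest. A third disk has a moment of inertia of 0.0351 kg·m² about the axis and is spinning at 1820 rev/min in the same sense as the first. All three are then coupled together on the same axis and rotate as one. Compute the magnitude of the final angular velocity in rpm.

|ω_f| ≈ 811 rpm

The coupling torques are internal; angular momentum about the shared axis is conserved.
Taking A's sense as positive: L = (1.940)(826) + (0.03510)(1820) = 1666 kg·m²·rpm.
Combined I = 1.940 + 0.07830 + 0.03510 = 2.053 kg·m².
ω_f = L / I = 1666 / 2.053 = 811.5 rpm.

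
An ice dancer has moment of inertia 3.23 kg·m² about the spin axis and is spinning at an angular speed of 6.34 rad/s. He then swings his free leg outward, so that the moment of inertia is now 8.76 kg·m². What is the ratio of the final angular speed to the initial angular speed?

ω₂/ω₁ ≈ 0.369

Angular momentum about the spin axis is conserved since the torque about it is zero.
ω₂/ω₁ = I₁/I₂ = 3.230 / 8.760 = 0.3687.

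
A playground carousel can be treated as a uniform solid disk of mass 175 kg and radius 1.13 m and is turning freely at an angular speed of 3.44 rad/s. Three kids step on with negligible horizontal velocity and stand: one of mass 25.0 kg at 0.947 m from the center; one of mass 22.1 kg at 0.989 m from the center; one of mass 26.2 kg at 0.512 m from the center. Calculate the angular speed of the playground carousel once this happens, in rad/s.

ω_f ≈ 2.36 rad/s

No external torque acts about the center; L_before = L_after.
I_p = ½(175)(1.13)² = 111.7 kg·m².
Added inertia Σmr² = (25.0)(0.947)² + (22.1)(0.989)² + (26.2)(0.512)² = 50.90 kg·m²; I_f = 111.7 + 50.90 = 162.6 kg·m².
ω_f = I_p ω_i / I_f = (111.7)(3.44) / 162.6 = 2.363 rad/s.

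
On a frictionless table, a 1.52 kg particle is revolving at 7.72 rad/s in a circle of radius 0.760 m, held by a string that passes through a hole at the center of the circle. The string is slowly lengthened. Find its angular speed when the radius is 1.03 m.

ω₂ ≈ 4.20 rad/s

The constraining force is radial, so m r² ω about the center is conserved.
ω₂ = ω₁ (r₁/r₂)² = (7.72)(0.760/1.03)² = 4.203 rad/s.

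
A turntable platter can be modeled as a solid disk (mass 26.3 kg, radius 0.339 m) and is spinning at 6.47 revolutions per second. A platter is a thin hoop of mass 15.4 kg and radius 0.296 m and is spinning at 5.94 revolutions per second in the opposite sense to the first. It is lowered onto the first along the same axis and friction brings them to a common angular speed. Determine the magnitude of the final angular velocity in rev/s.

The coupling torques are internal; angular momentum about the shared axis is conserved.
Moments of inertia: I_A = ½(26.3)(0.339)² = 1.511 kg·m²; I_B = (15.4)(0.296)² = 1.349 kg·m².
Taking A's sense as positive: L = (1.511)(6.47) − (1.349)(5.94) = 1.763 kg·m²·rev/s.
Combined I = 1.511 + 1.349 = 2.860 kg·m².
ω_f = L / I = 1.763 / 2.860 = 0.6162 rev/s.

|ω_f| ≈ 0.616 rev/s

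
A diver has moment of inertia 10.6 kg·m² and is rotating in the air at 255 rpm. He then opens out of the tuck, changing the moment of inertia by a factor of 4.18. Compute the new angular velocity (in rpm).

ω₂ ≈ 61.0 rpm

With no external torque about the axis, L is conserved: I₁ω₁ = I₂ω₂.
I₂ = 4.18 × 10.6 = 44.31 kg·m².
ω₂ = I₁ω₁ / I₂ = (10.60)(255 rpm) / (44.31) = 61.00 rpm.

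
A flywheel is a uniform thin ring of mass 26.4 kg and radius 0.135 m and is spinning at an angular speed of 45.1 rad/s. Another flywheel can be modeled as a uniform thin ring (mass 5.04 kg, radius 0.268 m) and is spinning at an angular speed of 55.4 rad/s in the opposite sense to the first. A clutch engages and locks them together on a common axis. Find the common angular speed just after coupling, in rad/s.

No external torque acts about the common axis, so total angular momentum is conserved.
Moments of inertia: I_A = (26.4)(0.135)² = 0.4811 kg·m²; I_B = (5.04)(0.268)² = 0.3620 kg·m².
Taking A's sense as positive: L = (0.4811)(45.1) − (0.3620)(55.4) = 1.645 kg·m²·rad/s.
Combined I = 0.4811 + 0.3620 = 0.8431 kg·m².
ω_f = L / I = 1.645 / 0.8431 = 1.951 rad/s.

|ω_f| ≈ 1.95 rad/s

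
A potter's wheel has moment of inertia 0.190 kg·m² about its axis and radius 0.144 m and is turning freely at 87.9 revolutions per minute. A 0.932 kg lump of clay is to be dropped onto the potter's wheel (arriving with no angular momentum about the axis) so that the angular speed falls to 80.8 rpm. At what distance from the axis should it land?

The added mass arrives with no angular momentum about the axis, and any external torque about the axis is negligible, so the system's angular momentum is conserved.
I_p ω_i = (I_p + m r²) ω_f ⇒ m r² = I_p(ω_i/ω_f − 1) = 0.1900(87.9/80.8 − 1) = 0.01670 kg·m².
r = √(0.01670/0.932) = 0.1338 m.

r ≈ 0.134 m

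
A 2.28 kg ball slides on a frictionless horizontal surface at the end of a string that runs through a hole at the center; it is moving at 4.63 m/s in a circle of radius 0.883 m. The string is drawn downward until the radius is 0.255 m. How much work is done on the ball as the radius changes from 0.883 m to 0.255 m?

The only horizontal force on the mass is along the cord (radial), so it exerts no torque about the hole and angular momentum m v r is conserved.
v₂ = v₁ r₁ / r₂ = (4.63)(0.883) / (0.255) = 16.03 m/s.
W = ΔKE = ½m(v₂² − v₁²) = 268.6 J.

W ≈ 269 J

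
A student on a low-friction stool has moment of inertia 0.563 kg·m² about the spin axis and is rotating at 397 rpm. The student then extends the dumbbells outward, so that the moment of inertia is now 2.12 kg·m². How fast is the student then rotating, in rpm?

Angular momentum about the spin axis is conserved since the torque about it is zero.
ω₂ = I₁ω₁ / I₂ = (0.5630)(397 rpm) / (2.120) = 105.4 rpm.

ω₂ ≈ 105 rpm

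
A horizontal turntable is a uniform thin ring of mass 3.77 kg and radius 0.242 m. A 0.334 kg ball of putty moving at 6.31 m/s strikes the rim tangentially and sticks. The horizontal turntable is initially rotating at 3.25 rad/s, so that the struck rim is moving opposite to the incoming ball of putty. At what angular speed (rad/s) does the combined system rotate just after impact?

|ω_f| ≈ 0.863 rad/s

The axle reaction passes through the axle and exerts no torque about it; angular momentum about the axle is conserved through the impact.
I_p = (3.77)(0.242)² = 0.2208 kg·m². Taking the sense of the ball of putty's angular momentum as positive, L_{ball} = m v R = (0.334)(6.31)(0.242) = 0.5100 kg·m²/s.
L_i = −I_p ω_p + m v R = −(0.2208)(3.25) + 0.5100 = -0.2075 kg·m²/s.
After sticking, I_f = I_p + m R² = 0.2208 + (0.334)(0.242)² = 0.2403 kg·m².
ω_f = L_i / I_f = -0.2075 / 0.2403 = -0.8635 rad/s.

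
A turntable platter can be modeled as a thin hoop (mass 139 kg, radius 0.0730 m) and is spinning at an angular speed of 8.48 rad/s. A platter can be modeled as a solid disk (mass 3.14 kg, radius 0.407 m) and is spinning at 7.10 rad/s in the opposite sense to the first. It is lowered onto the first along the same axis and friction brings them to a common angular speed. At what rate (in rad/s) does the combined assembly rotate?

|ω_f| ≈ 4.43 rad/s

No external torque acts about the common axis, so total angular momentum is conserved.
Moments of inertia: I_A = (139)(0.0730)² = 0.7407 kg·m²; I_B = ½(3.14)(0.407)² = 0.2601 kg·m².
Taking A's sense as positive: L = (0.7407)(8.48) − (0.2601)(7.10) = 4.435 kg·m²·rad/s.
Combined I = 0.7407 + 0.2601 = 1.001 kg·m².
ω_f = L / I = 4.435 / 1.001 = 4.431 rad/s.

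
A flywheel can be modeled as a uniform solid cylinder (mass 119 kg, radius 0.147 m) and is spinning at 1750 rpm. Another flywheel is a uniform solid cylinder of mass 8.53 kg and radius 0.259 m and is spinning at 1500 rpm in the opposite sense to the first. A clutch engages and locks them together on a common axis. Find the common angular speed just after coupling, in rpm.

No external torque acts about the common axis, so total angular momentum is conserved.
Moments of inertia: I_A = ½(119)(0.147)² = 1.286 kg·m²; I_B = ½(8.53)(0.259)² = 0.2861 kg·m².
Taking A's sense as positive: L = (1.286)(1750) − (0.2861)(1500) = 1821 kg·m²·rpm.
Combined I = 1.286 + 0.2861 = 1.572 kg·m².
ω_f = L / I = 1821 / 1.572 = 1158 rpm.

|ω_f| ≈ 1160 rpm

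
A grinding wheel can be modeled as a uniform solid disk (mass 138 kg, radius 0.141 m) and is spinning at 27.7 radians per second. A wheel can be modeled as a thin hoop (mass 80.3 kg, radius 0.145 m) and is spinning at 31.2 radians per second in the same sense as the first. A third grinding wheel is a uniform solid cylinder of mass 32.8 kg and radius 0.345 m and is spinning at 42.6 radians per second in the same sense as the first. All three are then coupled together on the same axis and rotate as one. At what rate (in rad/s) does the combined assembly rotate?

The coupling torques are internal; angular momentum about the shared axis is conserved.
Moments of inertia: I_A = ½(138)(0.141)² = 1.372 kg·m²; I_B = (80.3)(0.145)² = 1.688 kg·m²; I_C = ½(32.8)(0.345)² = 1.952 kg·m².
Taking A's sense as positive: L = (1.372)(27.7) + (1.688)(31.2) + (1.952)(42.6) = 173.8 kg·m²·rad/s.
Combined I = 1.372 + 1.688 + 1.952 = 5.012 kg·m².
ω_f = L / I = 173.8 / 5.012 = 34.68 rad/s.

|ω_f| ≈ 34.7 rad/s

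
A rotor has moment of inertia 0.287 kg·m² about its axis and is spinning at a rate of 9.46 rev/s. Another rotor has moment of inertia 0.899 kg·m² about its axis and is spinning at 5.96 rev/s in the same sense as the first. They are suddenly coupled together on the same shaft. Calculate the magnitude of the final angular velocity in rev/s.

|ω_f| ≈ 6.81 rev/s

No external torque acts about the common axis, so total angular momentum is conserved.
Taking A's sense as positive: L = (0.2870)(9.46) + (0.8990)(5.96) = 8.073 kg·m²·rev/s.
Combined I = 0.2870 + 0.8990 = 1.186 kg·m².
ω_f = L / I = 8.073 / 1.186 = 6.807 rev/s.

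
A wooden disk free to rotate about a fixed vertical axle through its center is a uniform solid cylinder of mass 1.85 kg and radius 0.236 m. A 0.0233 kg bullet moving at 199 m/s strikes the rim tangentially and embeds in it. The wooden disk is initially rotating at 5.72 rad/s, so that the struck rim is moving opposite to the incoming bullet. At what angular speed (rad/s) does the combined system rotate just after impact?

About the axle the impulsive forces during the collision are internal, so angular momentum about that axis is conserved.
I_p = ½(1.85)(0.236)² = 0.05152 kg·m². Taking the sense of the bullet's angular momentum as positive, L_{bullet} = m v R = (0.0233)(199)(0.236) = 1.094 kg·m²/s.
L_i = −I_p ω_p + m v R = −(0.05152)(5.72) + 1.094 = 0.7996 kg·m²/s.
After sticking, I_f = I_p + m R² = 0.05152 + (0.0233)(0.236)² = 0.05282 kg·m².
ω_f = L_i / I_f = 0.7996 / 0.05282 = 15.14 rad/s.

|ω_f| ≈ 15.1 rad/s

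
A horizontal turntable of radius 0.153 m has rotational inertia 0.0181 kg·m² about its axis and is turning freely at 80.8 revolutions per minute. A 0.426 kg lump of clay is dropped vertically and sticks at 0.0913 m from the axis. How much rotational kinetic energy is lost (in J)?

energy lost ≈ 0.106 J

The added mass arrives with no angular momentum about the axis, and any external torque about the axis is negligible, so the system's angular momentum is conserved.
Added inertia Σmr² = (0.426)(0.0913)² = 0.003551 kg·m²; I_f = 0.01810 + 0.003551 = 0.02165 kg·m².
ω_f = I_p ω_i / I_f = (0.01810)(80.8) / 0.02165 = 67.55 rpm.
KE_i = ½(0.01810)(8.461 rad/s)² = 0.6479 J; KE_f = ½(0.02165)(7.074)² = 0.5417 J.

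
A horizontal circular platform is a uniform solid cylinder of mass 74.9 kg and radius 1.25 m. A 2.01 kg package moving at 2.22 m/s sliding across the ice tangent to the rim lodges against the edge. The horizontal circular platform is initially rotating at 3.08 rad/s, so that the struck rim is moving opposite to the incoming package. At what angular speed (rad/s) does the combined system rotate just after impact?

The axle reaction passes through the central axle and exerts no torque about it; angular momentum about the central axle is conserved through the impact.
I_p = ½(74.9)(1.25)² = 58.52 kg·m². Taking the sense of the package's angular momentum as positive, L_{package} = m v R = (2.01)(2.22)(1.25) = 5.578 kg·m²/s.
L_i = −I_p ω_p + m v R = −(58.52)(3.08) + 5.578 = -174.7 kg·m²/s.
After sticking, I_f = I_p + m R² = 58.52 + (2.01)(1.25)² = 61.66 kg·m².
ω_f = L_i / I_f = -174.7 / 61.66 = -2.833 rad/s.

|ω_f| ≈ 2.83 rad/s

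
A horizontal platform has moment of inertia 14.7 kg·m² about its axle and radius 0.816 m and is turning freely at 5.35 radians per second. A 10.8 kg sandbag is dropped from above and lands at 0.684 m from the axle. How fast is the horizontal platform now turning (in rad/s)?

ω_f ≈ 3.98 rad/s

The added mass arrives with no angular momentum about the axle, and any external torque about the axle is negligible, so the system's angular momentum is conserved.
Added inertia Σmr² = (10.8)(0.684)² = 5.053 kg·m²; I_f = 14.70 + 5.053 = 19.75 kg·m².
ω_f = I_p ω_i / I_f = (14.70)(5.35) / 19.75 = 3.981 rad/s.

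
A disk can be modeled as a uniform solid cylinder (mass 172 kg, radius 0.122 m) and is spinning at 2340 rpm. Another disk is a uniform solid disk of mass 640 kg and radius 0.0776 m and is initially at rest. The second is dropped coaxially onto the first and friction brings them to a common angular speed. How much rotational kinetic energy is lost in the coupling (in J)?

ΔKE lost ≈ 23100 J

The coupling torques are internal; angular momentum about the shared axis is conserved.
Moments of inertia: I_A = ½(172)(0.122)² = 1.280 kg·m²; I_B = ½(640)(0.0776)² = 1.927 kg·m².
Taking A's sense as positive: L = (1.280)(2340) = 2995 kg·m²·rpm.
Combined I = 1.280 + 1.927 = 3.207 kg·m².
ω_f = L / I = 2995 / 3.207 = 934.0 rpm.
KE_i = ½ΣIω² = 38430 J; KE_f = ½(3.207)(97.81)² = 15340 J.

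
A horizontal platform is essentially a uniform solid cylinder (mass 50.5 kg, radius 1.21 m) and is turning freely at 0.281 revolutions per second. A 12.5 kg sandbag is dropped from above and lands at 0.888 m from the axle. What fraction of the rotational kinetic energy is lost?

No external torque acts about the axle; L_before = L_after.
I_p = ½(50.5)(1.21)² = 36.97 kg·m².
Added inertia Σmr² = (12.5)(0.888)² = 9.857 kg·m²; I_f = 36.97 + 9.857 = 46.83 kg·m².
ω_f = I_p ω_i / I_f = (36.97)(0.281) / 46.83 = 0.2218 rev/s.
KE_i = ½(36.97)(1.766 rad/s)² = 57.62 J; KE_f = ½(46.83)(1.394)² = 45.49 J.
Fraction lost = 0.2105.

fraction ≈ 0.211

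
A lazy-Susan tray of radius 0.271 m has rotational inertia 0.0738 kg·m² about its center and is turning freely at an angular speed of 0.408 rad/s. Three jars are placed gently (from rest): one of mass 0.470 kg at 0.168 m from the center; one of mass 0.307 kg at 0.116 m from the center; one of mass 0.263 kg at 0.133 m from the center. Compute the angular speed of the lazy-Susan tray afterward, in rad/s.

No external torque acts about the center; L_before = L_after.
Added inertia Σmr² = (0.470)(0.168)² + (0.307)(0.116)² + (0.263)(0.133)² = 0.02205 kg·m²; I_f = 0.07380 + 0.02205 = 0.09585 kg·m².
ω_f = I_p ω_i / I_f = (0.07380)(0.408) / 0.09585 = 0.3141 rad/s.

ω_f ≈ 0.314 rad/s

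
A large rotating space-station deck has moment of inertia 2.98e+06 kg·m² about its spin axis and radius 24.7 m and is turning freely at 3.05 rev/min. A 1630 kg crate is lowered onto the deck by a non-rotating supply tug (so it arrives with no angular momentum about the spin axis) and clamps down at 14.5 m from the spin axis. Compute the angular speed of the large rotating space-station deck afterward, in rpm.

No external torque acts about the spin axis; L_before = L_after.
Added inertia Σmr² = (1630)(14.5)² = 3.427e+05 kg·m²; I_f = 2.980e+06 + 3.427e+05 = 3.323e+06 kg·m².
ω_f = I_p ω_i / I_f = (2.980e+06)(3.05) / 3.323e+06 = 2.735 rpm.

ω_f ≈ 2.74 rpm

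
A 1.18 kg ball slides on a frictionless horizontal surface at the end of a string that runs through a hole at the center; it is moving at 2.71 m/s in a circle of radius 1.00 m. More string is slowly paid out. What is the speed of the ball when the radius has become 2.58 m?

Central (radial) force ⇒ zero torque about the center ⇒ m v r is constant.
v₂ = v₁ r₁ / r₂ = (2.71)(1.00) / (2.58) = 1.050 m/s.

v₂ ≈ 1.05 m/s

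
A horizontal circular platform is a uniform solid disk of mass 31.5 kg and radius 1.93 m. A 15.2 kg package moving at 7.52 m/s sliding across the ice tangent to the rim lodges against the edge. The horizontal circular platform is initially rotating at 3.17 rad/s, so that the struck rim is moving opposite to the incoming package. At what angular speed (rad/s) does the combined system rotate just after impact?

|ω_f| ≈ 0.300 rad/s

About the central axle the impulsive forces during the collision are internal, so angular momentum about that axis is conserved.
I_p = ½(31.5)(1.93)² = 58.67 kg·m². Taking the sense of the package's angular momentum as positive, L_{package} = m v R = (15.2)(7.52)(1.93) = 220.6 kg·m²/s.
L_i = −I_p ω_p + m v R = −(58.67)(3.17) + 220.6 = 34.63 kg·m²/s.
After sticking, I_f = I_p + m R² = 58.67 + (15.2)(1.93)² = 115.3 kg·m².
ω_f = L_i / I_f = 34.63 / 115.3 = 0.3004 rad/s.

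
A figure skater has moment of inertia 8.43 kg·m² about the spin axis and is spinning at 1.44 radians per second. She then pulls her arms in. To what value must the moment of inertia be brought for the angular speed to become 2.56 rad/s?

I₂ ≈ 4.74 kg·m²

With no external torque about the axis, L is conserved: I₁ω₁ = I₂ω₂.
I₂ = I₁ω₁ / ω₂ = (8.43)(1.44) / (2.56) = 4.742 kg·m².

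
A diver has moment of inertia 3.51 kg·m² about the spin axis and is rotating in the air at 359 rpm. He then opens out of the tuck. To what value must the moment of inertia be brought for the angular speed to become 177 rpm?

With no external torque about the axis, L is conserved: I₁ω₁ = I₂ω₂.
I₂ = I₁ω₁ / ω₂ = (3.51)(359) / (177) = 7.119 kg·m².

I₂ ≈ 7.12 kg·m²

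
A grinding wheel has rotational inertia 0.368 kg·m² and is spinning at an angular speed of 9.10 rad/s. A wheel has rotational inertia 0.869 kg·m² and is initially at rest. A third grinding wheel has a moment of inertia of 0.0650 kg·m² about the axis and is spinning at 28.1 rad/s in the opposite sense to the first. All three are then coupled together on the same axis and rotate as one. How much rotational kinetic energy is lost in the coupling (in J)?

ΔKE lost ≈ 40.0 J

The coupling torques are internal; angular momentum about the shared axis is conserved.
Taking A's sense as positive: L = (0.3680)(9.10) − (0.06500)(28.1) = 1.522 kg·m²·rad/s.
Combined I = 0.3680 + 0.8690 + 0.06500 = 1.302 kg·m².
ω_f = L / I = 1.522 / 1.302 = 1.169 rad/s.
KE_i = ½ΣIω² = 40.90 J; KE_f = ½(1.302)(1.169)² = 0.8899 J.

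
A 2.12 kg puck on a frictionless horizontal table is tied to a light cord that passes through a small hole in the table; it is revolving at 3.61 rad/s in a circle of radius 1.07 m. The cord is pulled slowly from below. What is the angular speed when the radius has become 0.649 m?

No torque about the axis ⇒ m r₁² ω₁ = m r₂² ω₂.
ω₂ = ω₁ (r₁/r₂)² = (3.61)(1.07/0.649)² = 9.813 rad/s.

ω₂ ≈ 9.81 rad/s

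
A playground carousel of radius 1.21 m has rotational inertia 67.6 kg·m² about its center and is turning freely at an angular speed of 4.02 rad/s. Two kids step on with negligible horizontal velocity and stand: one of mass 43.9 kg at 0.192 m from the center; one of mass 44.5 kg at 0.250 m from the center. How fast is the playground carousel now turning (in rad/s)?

The added mass arrives with no angular momentum about the center, and any external torque about the center is negligible, so the system's angular momentum is conserved.
Added inertia Σmr² = (43.9)(0.192)² + (44.5)(0.250)² = 4.400 kg·m²; I_f = 67.60 + 4.400 = 72.00 kg·m².
ω_f = I_p ω_i / I_f = (67.60)(4.02) / 72.00 = 3.774 rad/s.

ω_f ≈ 3.77 rad/s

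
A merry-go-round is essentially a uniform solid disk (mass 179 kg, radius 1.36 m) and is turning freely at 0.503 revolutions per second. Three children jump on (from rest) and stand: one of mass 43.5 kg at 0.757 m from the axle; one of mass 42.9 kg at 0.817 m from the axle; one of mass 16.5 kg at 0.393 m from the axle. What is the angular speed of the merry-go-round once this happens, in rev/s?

No external torque acts about the axle; L_before = L_after.
I_p = ½(179)(1.36)² = 165.5 kg·m².
Added inertia Σmr² = (43.5)(0.757)² + (42.9)(0.817)² + (16.5)(0.393)² = 56.11 kg·m²; I_f = 165.5 + 56.11 = 221.7 kg·m².
ω_f = I_p ω_i / I_f = (165.5)(0.503) / 221.7 = 0.3757 rev/s.

ω_f ≈ 0.376 rev/s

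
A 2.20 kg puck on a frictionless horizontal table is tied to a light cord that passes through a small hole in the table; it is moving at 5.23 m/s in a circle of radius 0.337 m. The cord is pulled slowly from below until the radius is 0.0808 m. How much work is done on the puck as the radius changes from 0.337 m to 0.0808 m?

W ≈ 493 J

The only horizontal force on the mass is along the cord (radial), so it exerts no torque about the hole and angular momentum m v r is conserved.
v₂ = v₁ r₁ / r₂ = (5.23)(0.337) / (0.0808) = 21.81 m/s.
W = ΔKE = ½m(v₂² − v₁²) = 493.3 J.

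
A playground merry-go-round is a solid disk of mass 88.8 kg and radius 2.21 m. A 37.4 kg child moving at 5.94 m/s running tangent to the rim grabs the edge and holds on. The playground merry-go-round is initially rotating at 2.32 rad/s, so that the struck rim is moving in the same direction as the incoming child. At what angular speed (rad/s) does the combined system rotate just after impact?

|ω_f| ≈ 2.49 rad/s

The axle reaction passes through the axle and exerts no torque about it; angular momentum about the axle is conserved through the impact.
I_p = ½(88.8)(2.21)² = 216.9 kg·m². Taking the sense of the child's angular momentum as positive, L_{child} = m v R = (37.4)(5.94)(2.21) = 491.0 kg·m²/s.
L_i = +I_p ω_p + m v R = +(216.9)(2.32) + 491.0 = 994.1 kg·m²/s.
After sticking, I_f = I_p + m R² = 216.9 + (37.4)(2.21)² = 399.5 kg·m².
ω_f = L_i / I_f = 994.1 / 399.5 = 2.488 rad/s.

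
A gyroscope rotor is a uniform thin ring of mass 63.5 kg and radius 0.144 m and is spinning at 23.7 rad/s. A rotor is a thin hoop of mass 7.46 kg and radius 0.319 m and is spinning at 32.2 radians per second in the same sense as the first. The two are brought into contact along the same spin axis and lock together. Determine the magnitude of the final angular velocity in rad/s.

The coupling torques are internal; angular momentum about the shared axis is conserved.
Moments of inertia: I_A = (63.5)(0.144)² = 1.317 kg·m²; I_B = (7.46)(0.319)² = 0.7591 kg·m².
Taking A's sense as positive: L = (1.317)(23.7) + (0.7591)(32.2) = 55.65 kg·m²·rad/s.
Combined I = 1.317 + 0.7591 = 2.076 kg·m².
ω_f = L / I = 55.65 / 2.076 = 26.81 rad/s.

|ω_f| ≈ 26.8 rad/s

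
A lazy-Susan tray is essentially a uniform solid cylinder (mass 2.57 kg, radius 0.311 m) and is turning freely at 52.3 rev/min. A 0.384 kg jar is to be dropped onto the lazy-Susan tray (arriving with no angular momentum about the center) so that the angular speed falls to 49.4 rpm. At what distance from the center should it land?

The added mass arrives with no angular momentum about the center, and any external torque about the center is negligible, so the system's angular momentum is conserved.
I_p = ½(2.57)(0.311)² = 0.1243 kg·m².
I_p ω_i = (I_p + m r²) ω_f ⇒ m r² = I_p(ω_i/ω_f − 1) = 0.1243(52.3/49.4 − 1) = 0.007296 kg·m².
r = √(0.007296/0.384) = 0.1378 m.

r ≈ 0.138 m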